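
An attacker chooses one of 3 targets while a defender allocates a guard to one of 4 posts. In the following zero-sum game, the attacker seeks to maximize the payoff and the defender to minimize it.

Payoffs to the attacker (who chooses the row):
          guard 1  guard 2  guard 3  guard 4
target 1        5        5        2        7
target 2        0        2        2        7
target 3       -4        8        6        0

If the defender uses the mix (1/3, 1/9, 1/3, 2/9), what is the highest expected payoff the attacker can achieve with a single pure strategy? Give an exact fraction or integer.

target 1: (5)·(1/3) + (5)·(1/9) + (2)·(1/3) + (7)·(2/9) = 40/9.
target 2: (0)·(1/3) + (2)·(1/9) + (2)·(1/3) + (7)·(2/9) = 22/9.
target 3: (-4)·(1/3) + (8)·(1/9) + (6)·(1/3) + (0)·(2/9) = 14/9.
The best pure response is target 1 with expected payoff 40/9.

40/9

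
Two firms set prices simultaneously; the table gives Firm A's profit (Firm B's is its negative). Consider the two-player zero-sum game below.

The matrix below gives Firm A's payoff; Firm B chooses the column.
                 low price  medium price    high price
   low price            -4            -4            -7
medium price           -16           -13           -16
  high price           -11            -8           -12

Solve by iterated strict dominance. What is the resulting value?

Column medium price is strictly dominated by high price for Firm B (-7<-4, -16<-13, -12<-8); eliminate medium price.
Row medium price is strictly dominated by row low price (-4>-16, -7>-16); eliminate medium price.
Row high price is strictly dominated by row low price (-4>-11, -7>-12); eliminate high price.
Column low price is strictly dominated by high price for Firm B (-7<-4); eliminate low price.
Only (low price, high price) remains, with payoff -7.

-7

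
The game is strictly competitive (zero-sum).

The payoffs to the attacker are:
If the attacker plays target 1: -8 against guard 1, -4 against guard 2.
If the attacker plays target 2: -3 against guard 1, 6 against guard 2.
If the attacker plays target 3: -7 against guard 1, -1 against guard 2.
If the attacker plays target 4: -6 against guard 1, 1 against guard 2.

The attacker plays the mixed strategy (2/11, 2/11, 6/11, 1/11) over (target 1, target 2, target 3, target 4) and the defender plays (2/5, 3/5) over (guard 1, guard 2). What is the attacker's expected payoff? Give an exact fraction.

-13/5

Against (2/5, 3/5), each row's expected payoff is target 1: -28/5; target 2: 12/5; target 3: -17/5; target 4: -9/5.
Taking the (2/11, 2/11, 6/11, 1/11)-weighted average: (2/11)·(-28/5) + (2/11)·(12/5) + (6/11)·(-17/5) + (1/11)·(-9/5) = -13/5.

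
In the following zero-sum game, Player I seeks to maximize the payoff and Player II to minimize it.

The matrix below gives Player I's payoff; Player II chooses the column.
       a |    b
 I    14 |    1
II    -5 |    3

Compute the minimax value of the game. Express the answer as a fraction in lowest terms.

47/21

Row minima are 1 and -5, so Player I's maximin is 1; column maxima are 14 and 3, so Player II's minimax is 3. These differ, so the equilibrium is in mixed strategies.
Let Player I play I with probability p. Player II is indifferent when 14p − 5(1−p) = p + 3(1−p), giving p = 8/21.
Let Player II play a with probability q. Player I is indifferent when 14q + (1−q) = −5q + 3(1−q), giving q = 2/21.
The value is 14·(2/21) + (1)·(19/21) = 47/21.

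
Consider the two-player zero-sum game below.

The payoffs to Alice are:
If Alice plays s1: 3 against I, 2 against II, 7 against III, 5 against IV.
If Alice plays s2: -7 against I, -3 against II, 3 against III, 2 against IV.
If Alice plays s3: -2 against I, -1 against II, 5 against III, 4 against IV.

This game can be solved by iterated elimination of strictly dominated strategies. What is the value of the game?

Row s2 is strictly dominated by row s1 (3>-7, 2>-3, 7>3, 5>2); eliminate s2.
Row s3 is strictly dominated by row s1 (3>-2, 2>-1, 7>5, 5>4); eliminate s3.
Column IV is strictly dominated by I for Bob (3<5); eliminate IV.
Column III is strictly dominated by I for Bob (3<7); eliminate III.
Column I is strictly dominated by II for Bob (2<3); eliminate I.
Only (s1, II) remains, with payoff 2.

2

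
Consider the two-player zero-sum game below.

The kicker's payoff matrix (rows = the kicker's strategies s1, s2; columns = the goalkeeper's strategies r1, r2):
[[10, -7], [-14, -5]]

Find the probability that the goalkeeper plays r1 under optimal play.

1/13

Row minima are -7 and -14, so the kicker's maximin is -7; column maxima are 10 and -5, so the goalkeeper's minimax is -5. These differ, so the equilibrium is in mixed strategies.
Let the goalkeeper play r1 with probability q. The kicker is indifferent when 10q − 7(1−q) = −14q − 5(1−q), giving q = 1/13.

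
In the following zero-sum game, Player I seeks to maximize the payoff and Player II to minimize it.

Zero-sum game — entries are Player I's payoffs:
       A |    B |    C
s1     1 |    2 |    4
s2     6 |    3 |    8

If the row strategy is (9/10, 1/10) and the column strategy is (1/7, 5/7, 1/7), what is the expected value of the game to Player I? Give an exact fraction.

82/35

Against (1/7, 5/7, 1/7), each row's expected payoff is s1: 15/7; s2: 29/7.
Taking the (9/10, 1/10)-weighted average: (9/10)·(15/7) + (1/10)·(29/7) = 82/35.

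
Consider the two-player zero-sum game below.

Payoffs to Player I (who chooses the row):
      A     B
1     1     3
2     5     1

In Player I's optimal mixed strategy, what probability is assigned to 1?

Row minima are 1 and 1, so Player I's maximin is 1; column maxima are 5 and 3, so Player II's minimax is 3. These differ, so the equilibrium is in mixed strategies.
Let Player I play 1 with probability p. Player II is indifferent when p + 5(1−p) = 3p + (1−p), giving p = 2/3.

2/3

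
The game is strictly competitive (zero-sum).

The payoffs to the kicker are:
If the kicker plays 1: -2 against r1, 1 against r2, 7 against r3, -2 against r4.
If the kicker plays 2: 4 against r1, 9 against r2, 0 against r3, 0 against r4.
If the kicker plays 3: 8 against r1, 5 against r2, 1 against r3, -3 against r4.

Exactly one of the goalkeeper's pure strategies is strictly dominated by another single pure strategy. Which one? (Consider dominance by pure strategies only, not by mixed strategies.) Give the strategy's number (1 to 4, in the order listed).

2

The goalkeeper prefers columns that give the kicker less. Compare r2 with r4: -2 < 1, 0 < 9, -3 < 5.
So r4 strictly dominates r2 for the goalkeeper; r2 is strictly dominated.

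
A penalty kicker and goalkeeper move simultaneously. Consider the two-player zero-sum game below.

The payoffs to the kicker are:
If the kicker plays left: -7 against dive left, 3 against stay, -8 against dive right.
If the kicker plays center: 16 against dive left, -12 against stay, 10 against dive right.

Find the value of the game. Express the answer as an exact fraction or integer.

Column dive left is strictly dominated by dive right for the goalkeeper (it gives the kicker more in every row).
The remaining 2×2 game on (left, center) × (stay, dive right) has no saddle point. Let the kicker play left with probability p; indifference gives 3p − 12(1−p) = −8p + 10(1−p), so p = 2/3.
Similarly the goalkeeper's optimal q on stay is 6/11, and the value is 3·(6/11) + (-8)·(5/11) = -2.

-2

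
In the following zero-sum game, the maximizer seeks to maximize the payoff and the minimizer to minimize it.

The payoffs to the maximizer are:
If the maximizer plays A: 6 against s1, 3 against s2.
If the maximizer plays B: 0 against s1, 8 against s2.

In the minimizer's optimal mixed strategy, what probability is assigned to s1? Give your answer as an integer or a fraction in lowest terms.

Row minima are 3 and 0, so the maximizer's maximin is 3; column maxima are 6 and 8, so the minimizer's minimax is 6. These differ, so the equilibrium is in mixed strategies.
Let the minimizer play s1 with probability q. The maximizer is indifferent when 6q + 3(1−q) = 8(1−q), giving q = 5/11.

5/11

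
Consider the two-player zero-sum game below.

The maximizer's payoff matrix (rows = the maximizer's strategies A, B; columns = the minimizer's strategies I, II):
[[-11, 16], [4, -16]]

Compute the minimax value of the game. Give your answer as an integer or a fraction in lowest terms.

Row minima are -11 and -16, so the maximizer's maximin is -11; column maxima are 4 and 16, so the minimizer's minimax is 4. These differ, so the equilibrium is in mixed strategies.
Let the maximizer play A with probability p. The minimizer is indifferent when −11p + 4(1−p) = 16p − 16(1−p), giving p = 20/47.
Let the minimizer play I with probability q. The maximizer is indifferent when −11q + 16(1−q) = 4q − 16(1−q), giving q = 32/47.
The value is -11·(32/47) + (16)·(15/47) = -112/47.

-112/47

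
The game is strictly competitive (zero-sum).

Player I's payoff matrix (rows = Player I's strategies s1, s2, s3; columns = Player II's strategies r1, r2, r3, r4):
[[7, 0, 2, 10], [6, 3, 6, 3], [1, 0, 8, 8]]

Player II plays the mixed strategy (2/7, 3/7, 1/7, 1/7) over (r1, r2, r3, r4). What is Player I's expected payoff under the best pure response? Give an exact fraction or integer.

30/7

s1: (7)·(2/7) + (0)·(3/7) + (2)·(1/7) + (10)·(1/7) = 26/7.
s2: (6)·(2/7) + (3)·(3/7) + (6)·(1/7) + (3)·(1/7) = 30/7.
s3: (1)·(2/7) + (0)·(3/7) + (8)·(1/7) + (8)·(1/7) = 18/7.
The best pure response is s2 with expected payoff 30/7.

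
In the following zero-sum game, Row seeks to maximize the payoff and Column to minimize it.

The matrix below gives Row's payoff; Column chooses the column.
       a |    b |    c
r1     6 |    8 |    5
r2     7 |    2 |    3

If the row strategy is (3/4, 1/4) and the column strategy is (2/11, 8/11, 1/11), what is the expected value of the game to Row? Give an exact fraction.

69/11

Against (2/11, 8/11, 1/11), each row's expected payoff is r1: 81/11; r2: 3.
Taking the (3/4, 1/4)-weighted average: (3/4)·(81/11) + (1/4)·(3) = 69/11.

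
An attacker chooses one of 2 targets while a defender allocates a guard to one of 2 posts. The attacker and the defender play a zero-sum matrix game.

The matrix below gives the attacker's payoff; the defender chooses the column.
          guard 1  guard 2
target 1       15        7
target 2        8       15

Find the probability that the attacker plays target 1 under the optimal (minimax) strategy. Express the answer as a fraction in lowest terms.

7/15

Row minima are 7 and 8, so the attacker's maximin is 8; column maxima are 15 and 15, so the defender's minimax is 15. These differ, so the equilibrium is in mixed strategies.
Let the attacker play target 1 with probability p. The defender is indifferent when 15p + 8(1−p) = 7p + 15(1−p), giving p = 7/15.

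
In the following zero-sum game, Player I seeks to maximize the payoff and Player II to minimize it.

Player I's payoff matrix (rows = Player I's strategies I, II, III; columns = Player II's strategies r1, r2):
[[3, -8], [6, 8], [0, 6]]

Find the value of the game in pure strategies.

Row minima: -8, 6, 0 → Player I's maximin is 6.
Column maxima: 6, 8 → Player II's minimax is 6.
They coincide at (II, r1), so the value is 6.

6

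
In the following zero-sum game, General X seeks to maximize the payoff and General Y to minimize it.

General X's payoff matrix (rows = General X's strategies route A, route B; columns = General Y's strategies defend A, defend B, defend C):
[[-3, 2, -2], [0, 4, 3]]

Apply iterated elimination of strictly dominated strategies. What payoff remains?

Row route A is strictly dominated by row route B (0>-3, 4>2, 3>-2); eliminate route A.
Column defend C is strictly dominated by defend A for General Y (0<3); eliminate defend C.
Column defend B is strictly dominated by defend A for General Y (0<4); eliminate defend B.
Only (route B, defend A) remains, with payoff 0.

0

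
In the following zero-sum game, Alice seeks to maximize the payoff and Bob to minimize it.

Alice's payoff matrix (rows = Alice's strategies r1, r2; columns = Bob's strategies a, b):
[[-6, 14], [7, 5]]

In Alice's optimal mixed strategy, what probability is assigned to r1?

Row minima are -6 and 5, so Alice's maximin is 5; column maxima are 7 and 14, so Bob's minimax is 7. These differ, so the equilibrium is in mixed strategies.
Let Alice play r1 with probability p. Bob is indifferent when −6p + 7(1−p) = 14p + 5(1−p), giving p = 1/11.

1/11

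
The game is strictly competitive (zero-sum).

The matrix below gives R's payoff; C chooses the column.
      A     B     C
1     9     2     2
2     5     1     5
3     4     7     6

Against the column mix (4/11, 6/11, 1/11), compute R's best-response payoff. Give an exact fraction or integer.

64/11

1: (9)·(4/11) + (2)·(6/11) + (2)·(1/11) = 50/11.
2: (5)·(4/11) + (1)·(6/11) + (5)·(1/11) = 31/11.
3: (4)·(4/11) + (7)·(6/11) + (6)·(1/11) = 64/11.
The best pure response is 3 with expected payoff 64/11.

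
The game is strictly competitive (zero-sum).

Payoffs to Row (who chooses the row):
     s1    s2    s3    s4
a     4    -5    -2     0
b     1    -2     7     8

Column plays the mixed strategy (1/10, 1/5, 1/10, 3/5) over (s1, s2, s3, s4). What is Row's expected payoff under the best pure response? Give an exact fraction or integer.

a: (4)·(1/10) + (-5)·(1/5) + (-2)·(1/10) + (0)·(3/5) = -4/5.
b: (1)·(1/10) + (-2)·(1/5) + (7)·(1/10) + (8)·(3/5) = 26/5.
The best pure response is b with expected payoff 26/5.

26/5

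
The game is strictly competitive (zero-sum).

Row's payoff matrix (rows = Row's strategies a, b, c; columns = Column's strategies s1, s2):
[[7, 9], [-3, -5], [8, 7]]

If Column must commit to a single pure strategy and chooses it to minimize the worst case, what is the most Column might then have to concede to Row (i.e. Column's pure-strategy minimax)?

The worst case (largest entry) in each column is s1: 8, s2: 9.
The best (smallest) of these is 8.

8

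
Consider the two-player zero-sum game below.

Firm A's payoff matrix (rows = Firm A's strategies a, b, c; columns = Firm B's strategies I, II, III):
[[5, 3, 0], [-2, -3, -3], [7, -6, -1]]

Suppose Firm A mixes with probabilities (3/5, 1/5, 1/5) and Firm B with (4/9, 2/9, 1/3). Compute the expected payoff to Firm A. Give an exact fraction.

Against (4/9, 2/9, 1/3), each row's expected payoff is a: 26/9; b: -23/9; c: 13/9.
Taking the (3/5, 1/5, 1/5)-weighted average: (3/5)·(26/9) + (1/5)·(-23/9) + (1/5)·(13/9) = 68/45.

68/45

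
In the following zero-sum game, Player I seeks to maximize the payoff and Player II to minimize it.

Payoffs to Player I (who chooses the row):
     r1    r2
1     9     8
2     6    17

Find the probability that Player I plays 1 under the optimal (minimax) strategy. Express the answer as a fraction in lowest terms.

11/12

Row minima are 8 and 6, so Player I's maximin is 8; column maxima are 9 and 17, so Player II's minimax is 9. These differ, so the equilibrium is in mixed strategies.
Let Player I play 1 with probability p. Player II is indifferent when 9p + 6(1−p) = 8p + 17(1−p), giving p = 11/12.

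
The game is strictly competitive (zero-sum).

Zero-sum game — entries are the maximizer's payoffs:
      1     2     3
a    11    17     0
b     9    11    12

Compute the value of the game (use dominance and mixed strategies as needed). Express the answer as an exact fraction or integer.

Column 2 is strictly dominated by 1 for the minimizer (it gives the maximizer more in every row).
The remaining 2×2 game on (a, b) × (1, 3) has no saddle point. Let the maximizer play a with probability p; indifference gives 11p + 9(1−p) = 12(1−p), so p = 3/14.
Similarly the minimizer's optimal q on 1 is 6/7, and the value is 11·(6/7) + (0)·(1/7) = 66/7.

66/7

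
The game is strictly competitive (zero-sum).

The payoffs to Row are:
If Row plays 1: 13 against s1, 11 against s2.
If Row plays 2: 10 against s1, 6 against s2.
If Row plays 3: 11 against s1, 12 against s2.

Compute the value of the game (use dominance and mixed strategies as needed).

Row 2 is strictly dominated by row 1, so Row never plays it.
The remaining 2×2 game on (1, 3) × (s1, s2) has no saddle point. Let Row play 1 with probability p; indifference gives 13p + 11(1−p) = 11p + 12(1−p), so p = 1/3.
Similarly Column's optimal q on s1 is 1/3, and the value is 13·(1/3) + (11)·(2/3) = 35/3.

35/3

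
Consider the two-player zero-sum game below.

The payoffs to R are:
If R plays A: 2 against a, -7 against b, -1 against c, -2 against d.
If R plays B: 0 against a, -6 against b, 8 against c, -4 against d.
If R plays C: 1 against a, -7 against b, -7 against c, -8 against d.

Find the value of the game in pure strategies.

Row minima: -7, -6, -8 → R's maximin is -6.
Column maxima: 2, -6, 8, -2 → C's minimax is -6.
They coincide at (B, b), so the value is -6.

-6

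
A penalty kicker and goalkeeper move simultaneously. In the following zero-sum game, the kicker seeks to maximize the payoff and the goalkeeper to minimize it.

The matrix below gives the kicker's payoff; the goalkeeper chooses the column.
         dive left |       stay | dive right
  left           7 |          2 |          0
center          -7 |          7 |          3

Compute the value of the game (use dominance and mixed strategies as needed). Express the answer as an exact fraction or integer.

Column stay is strictly dominated by dive right for the goalkeeper (it gives the kicker more in every row).
The remaining 2×2 game on (left, center) × (dive left, dive right) has no saddle point. Let the kicker play left with probability p; indifference gives 7p − 7(1−p) = 3(1−p), so p = 10/17.
Similarly the goalkeeper's optimal q on dive left is 3/17, and the value is 7·(3/17) + (0)·(14/17) = 21/17.

21/17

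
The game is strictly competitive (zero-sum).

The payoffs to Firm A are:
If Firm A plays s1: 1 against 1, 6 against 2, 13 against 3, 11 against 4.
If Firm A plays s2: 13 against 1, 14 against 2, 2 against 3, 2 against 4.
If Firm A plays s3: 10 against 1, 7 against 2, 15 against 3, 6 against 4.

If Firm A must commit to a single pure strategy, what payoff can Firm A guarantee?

6

The worst-case payoff for each row is s1: 1, s2: 2, s3: 6.
The best of these is 6.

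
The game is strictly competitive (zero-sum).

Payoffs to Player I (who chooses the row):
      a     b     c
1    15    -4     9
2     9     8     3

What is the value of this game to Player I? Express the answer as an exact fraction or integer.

14/3

Column a is strictly dominated by c for Player II (it gives Player I more in every row).
The remaining 2×2 game on (1, 2) × (b, c) has no saddle point. Let Player I play 1 with probability p; indifference gives −4p + 8(1−p) = 9p + 3(1−p), so p = 5/18.
Similarly Player II's optimal q on b is 1/3, and the value is -4·(1/3) + (9)·(2/3) = 14/3.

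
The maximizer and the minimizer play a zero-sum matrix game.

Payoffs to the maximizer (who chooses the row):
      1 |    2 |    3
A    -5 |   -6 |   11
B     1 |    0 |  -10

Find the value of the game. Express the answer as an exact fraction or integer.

-20/9

Column 1 is strictly dominated by 2 for the minimizer (it gives the maximizer more in every row).
The remaining 2×2 game on (A, B) × (2, 3) has no saddle point. Let the maximizer play A with probability p; indifference gives −6p = 11p − 10(1−p), so p = 10/27.
Similarly the minimizer's optimal q on 2 is 7/9, and the value is -6·(7/9) + (11)·(2/9) = -20/9.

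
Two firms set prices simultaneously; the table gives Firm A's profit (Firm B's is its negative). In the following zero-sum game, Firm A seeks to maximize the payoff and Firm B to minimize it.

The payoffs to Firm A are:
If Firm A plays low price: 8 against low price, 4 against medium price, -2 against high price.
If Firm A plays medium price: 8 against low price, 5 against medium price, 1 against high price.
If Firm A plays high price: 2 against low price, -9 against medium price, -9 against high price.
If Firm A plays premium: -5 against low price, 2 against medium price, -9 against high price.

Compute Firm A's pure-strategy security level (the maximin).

The worst-case payoff for each row is low price: -2, medium price: 1, high price: -9, premium: -9.
The best of these is 1.

1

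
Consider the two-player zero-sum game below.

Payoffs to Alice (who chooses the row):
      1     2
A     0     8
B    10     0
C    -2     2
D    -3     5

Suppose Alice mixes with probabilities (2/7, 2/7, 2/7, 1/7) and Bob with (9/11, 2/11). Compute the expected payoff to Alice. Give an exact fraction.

167/77

Against (9/11, 2/11), each row's expected payoff is A: 16/11; B: 90/11; C: -14/11; D: -17/11.
Taking the (2/7, 2/7, 2/7, 1/7)-weighted average: (2/7)·(16/11) + (2/7)·(90/11) + (2/7)·(-14/11) + (1/7)·(-17/11) = 167/77.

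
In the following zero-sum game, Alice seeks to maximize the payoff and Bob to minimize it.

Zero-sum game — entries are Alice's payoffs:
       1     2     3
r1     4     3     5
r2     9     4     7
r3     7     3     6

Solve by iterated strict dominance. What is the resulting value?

Column 1 is strictly dominated by 2 for Bob (3<4, 4<9, 3<7); eliminate 1.
Row r1 is strictly dominated by row r2 (4>3, 7>5); eliminate r1.
Row r3 is strictly dominated by row r2 (4>3, 7>6); eliminate r3.
Column 3 is strictly dominated by 2 for Bob (4<7); eliminate 3.
Only (r2, 2) remains, with payoff 4.

4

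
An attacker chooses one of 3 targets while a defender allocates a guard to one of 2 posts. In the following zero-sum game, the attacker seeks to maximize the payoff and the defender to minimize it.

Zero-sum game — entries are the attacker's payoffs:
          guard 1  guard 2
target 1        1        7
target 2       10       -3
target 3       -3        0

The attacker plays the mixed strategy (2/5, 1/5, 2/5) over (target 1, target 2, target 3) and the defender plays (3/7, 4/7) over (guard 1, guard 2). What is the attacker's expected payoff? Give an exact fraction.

62/35

Against (3/7, 4/7), each row's expected payoff is target 1: 31/7; target 2: 18/7; target 3: -9/7.
Taking the (2/5, 1/5, 2/5)-weighted average: (2/5)·(31/7) + (1/5)·(18/7) + (2/5)·(-9/7) = 62/35.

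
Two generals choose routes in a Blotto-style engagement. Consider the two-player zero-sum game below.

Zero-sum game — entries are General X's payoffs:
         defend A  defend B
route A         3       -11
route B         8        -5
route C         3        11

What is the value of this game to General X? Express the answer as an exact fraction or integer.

103/21

Row route A is strictly dominated by row route B, so General X never plays it.
The remaining 2×2 game on (route B, route C) × (defend A, defend B) has no saddle point. Let General X play route B with probability p; indifference gives 8p + 3(1−p) = −5p + 11(1−p), so p = 8/21.
Similarly General Y's optimal q on defend A is 16/21, and the value is 8·(16/21) + (-5)·(5/21) = 103/21.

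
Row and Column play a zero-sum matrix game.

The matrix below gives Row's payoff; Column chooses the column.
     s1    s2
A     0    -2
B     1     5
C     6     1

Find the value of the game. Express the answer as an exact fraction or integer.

29/9

Row A is strictly dominated by row C, so Row never plays it.
The remaining 2×2 game on (B, C) × (s1, s2) has no saddle point. Let Row play B with probability p; indifference gives p + 6(1−p) = 5p + (1−p), so p = 5/9.
Similarly Column's optimal q on s1 is 4/9, and the value is 1·(4/9) + (5)·(5/9) = 29/9.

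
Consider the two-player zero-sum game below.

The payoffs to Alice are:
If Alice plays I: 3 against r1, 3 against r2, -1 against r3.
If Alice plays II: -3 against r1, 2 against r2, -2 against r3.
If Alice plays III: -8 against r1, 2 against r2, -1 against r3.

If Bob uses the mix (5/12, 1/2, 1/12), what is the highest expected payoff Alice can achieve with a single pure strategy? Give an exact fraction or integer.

8/3

I: (3)·(5/12) + (3)·(1/2) + (-1)·(1/12) = 8/3.
II: (-3)·(5/12) + (2)·(1/2) + (-2)·(1/12) = -5/12.
III: (-8)·(5/12) + (2)·(1/2) + (-1)·(1/12) = -29/12.
The best pure response is I with expected payoff 8/3.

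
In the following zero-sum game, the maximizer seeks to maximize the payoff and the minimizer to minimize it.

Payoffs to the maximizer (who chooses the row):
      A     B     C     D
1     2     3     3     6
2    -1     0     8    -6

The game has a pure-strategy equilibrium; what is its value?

2

Row minima: 2, -6 → the maximizer's maximin is 2.
Column maxima: 2, 3, 8, 6 → the minimizer's minimax is 2.
They coincide at (1, A), so the value is 2.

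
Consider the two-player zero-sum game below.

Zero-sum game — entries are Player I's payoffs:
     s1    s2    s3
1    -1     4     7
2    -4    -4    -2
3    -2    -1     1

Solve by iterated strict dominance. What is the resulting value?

Row 3 is strictly dominated by row 1 (-1>-2, 4>-1, 7>1); eliminate 3.
Column s3 is strictly dominated by s1 for Player II (-1<7, -4<-2); eliminate s3.
Row 2 is strictly dominated by row 1 (-1>-4, 4>-4); eliminate 2.
Column s2 is strictly dominated by s1 for Player II (-1<4); eliminate s2.
Only (1, s1) remains, with payoff -1.

-1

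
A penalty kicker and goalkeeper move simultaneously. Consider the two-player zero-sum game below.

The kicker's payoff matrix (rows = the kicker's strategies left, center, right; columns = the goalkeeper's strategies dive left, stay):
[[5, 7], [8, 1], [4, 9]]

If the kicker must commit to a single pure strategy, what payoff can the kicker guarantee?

5

The worst-case payoff for each row is left: 5, center: 1, right: 4.
The best of these is 5.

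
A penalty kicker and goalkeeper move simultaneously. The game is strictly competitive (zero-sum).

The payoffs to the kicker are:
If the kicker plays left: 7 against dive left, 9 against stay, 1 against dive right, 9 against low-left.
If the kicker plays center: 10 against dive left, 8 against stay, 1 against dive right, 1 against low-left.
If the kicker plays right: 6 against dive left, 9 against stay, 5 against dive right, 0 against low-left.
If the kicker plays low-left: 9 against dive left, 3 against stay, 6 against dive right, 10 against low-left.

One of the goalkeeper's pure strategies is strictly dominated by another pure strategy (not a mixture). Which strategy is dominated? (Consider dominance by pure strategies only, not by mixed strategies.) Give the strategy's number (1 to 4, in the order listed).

The goalkeeper prefers columns that give the kicker less. Compare dive left with dive right: 1 < 7, 1 < 10, 5 < 6, 6 < 9.
So dive right strictly dominates dive left for the goalkeeper; dive left is strictly dominated.

1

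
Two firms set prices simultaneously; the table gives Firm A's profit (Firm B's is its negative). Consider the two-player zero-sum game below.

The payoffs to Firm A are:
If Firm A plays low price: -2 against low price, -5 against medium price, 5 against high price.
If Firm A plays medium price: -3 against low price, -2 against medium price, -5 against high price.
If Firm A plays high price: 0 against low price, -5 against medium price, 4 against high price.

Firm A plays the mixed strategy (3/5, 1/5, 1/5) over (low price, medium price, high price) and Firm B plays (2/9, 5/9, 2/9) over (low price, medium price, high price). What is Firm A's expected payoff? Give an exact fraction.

-20/9

Against (2/9, 5/9, 2/9), each row's expected payoff is low price: -19/9; medium price: -26/9; high price: -17/9.
Taking the (3/5, 1/5, 1/5)-weighted average: (3/5)·(-19/9) + (1/5)·(-26/9) + (1/5)·(-17/9) = -20/9.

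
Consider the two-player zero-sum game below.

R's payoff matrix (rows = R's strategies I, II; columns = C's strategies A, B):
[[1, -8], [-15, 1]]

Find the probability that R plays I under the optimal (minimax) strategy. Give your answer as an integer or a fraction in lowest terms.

Row minima are -8 and -15, so R's maximin is -8; column maxima are 1 and 1, so C's minimax is 1. These differ, so the equilibrium is in mixed strategies.
Let R play I with probability p. C is indifferent when p − 15(1−p) = −8p + (1−p), giving p = 16/25.

16/25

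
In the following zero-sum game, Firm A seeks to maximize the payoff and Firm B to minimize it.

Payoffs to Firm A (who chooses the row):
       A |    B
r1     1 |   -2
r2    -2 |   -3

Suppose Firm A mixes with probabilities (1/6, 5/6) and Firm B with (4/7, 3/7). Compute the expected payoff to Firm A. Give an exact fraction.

-29/14

Against (4/7, 3/7), each row's expected payoff is r1: -2/7; r2: -17/7.
Taking the (1/6, 5/6)-weighted average: (1/6)·(-2/7) + (5/6)·(-17/7) = -29/14.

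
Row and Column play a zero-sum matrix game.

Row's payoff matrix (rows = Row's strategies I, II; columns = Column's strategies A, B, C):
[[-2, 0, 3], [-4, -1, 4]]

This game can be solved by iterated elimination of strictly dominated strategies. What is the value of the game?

-2

Column B is strictly dominated by A for Column (-2<0, -4<-1); eliminate B.
Column C is strictly dominated by A for Column (-2<3, -4<4); eliminate C.
Row II is strictly dominated by row I (-2>-4); eliminate II.
Only (I, A) remains, with payoff -2.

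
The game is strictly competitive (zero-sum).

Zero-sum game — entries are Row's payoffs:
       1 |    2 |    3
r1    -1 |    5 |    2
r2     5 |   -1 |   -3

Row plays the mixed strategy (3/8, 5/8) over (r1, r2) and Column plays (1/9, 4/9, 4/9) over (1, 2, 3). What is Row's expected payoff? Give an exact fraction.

Against (1/9, 4/9, 4/9), each row's expected payoff is r1: 3; r2: -11/9.
Taking the (3/8, 5/8)-weighted average: (3/8)·(3) + (5/8)·(-11/9) = 13/36.

13/36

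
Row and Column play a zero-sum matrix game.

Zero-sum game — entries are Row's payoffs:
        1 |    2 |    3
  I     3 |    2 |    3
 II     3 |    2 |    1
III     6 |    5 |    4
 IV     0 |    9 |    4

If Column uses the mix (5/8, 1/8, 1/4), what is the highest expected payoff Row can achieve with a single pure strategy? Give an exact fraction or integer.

43/8

I: (3)·(5/8) + (2)·(1/8) + (3)·(1/4) = 23/8.
II: (3)·(5/8) + (2)·(1/8) + (1)·(1/4) = 19/8.
III: (6)·(5/8) + (5)·(1/8) + (4)·(1/4) = 43/8.
IV: (0)·(5/8) + (9)·(1/8) + (4)·(1/4) = 17/8.
The best pure response is III with expected payoff 43/8.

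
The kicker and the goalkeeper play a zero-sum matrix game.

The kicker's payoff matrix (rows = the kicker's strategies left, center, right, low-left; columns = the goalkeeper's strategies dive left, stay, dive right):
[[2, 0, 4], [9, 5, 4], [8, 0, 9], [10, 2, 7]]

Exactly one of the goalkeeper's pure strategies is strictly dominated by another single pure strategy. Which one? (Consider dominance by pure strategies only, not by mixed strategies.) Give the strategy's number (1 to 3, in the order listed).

1

The goalkeeper prefers columns that give the kicker less. Compare dive left with stay: 0 < 2, 5 < 9, 0 < 8, 2 < 10.
So stay strictly dominates dive left for the goalkeeper; dive left is strictly dominated.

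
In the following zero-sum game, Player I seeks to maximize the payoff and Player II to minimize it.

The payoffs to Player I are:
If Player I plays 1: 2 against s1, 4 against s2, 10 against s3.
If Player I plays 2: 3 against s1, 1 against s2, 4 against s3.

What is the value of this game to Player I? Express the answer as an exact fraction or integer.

5/2

Column s3 is strictly dominated by s2 for Player II (it gives Player I more in every row).
The remaining 2×2 game on (1, 2) × (s1, s2) has no saddle point. Let Player I play 1 with probability p; indifference gives 2p + 3(1−p) = 4p + (1−p), so p = 1/2.
Similarly Player II's optimal q on s1 is 3/4, and the value is 2·(3/4) + (4)·(1/4) = 5/2.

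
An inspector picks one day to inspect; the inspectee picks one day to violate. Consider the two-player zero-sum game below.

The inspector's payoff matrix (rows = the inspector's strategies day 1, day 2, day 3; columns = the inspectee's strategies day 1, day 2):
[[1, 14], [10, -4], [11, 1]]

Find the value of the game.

Row day 2 is strictly dominated by row day 3, so the inspector never plays it.
The remaining 2×2 game on (day 1, day 3) × (day 1, day 2) has no saddle point. Let the inspector play day 1 with probability p; indifference gives p + 11(1−p) = 14p + (1−p), so p = 10/23.
Similarly the inspectee's optimal q on day 1 is 13/23, and the value is 1·(13/23) + (14)·(10/23) = 153/23.

153/23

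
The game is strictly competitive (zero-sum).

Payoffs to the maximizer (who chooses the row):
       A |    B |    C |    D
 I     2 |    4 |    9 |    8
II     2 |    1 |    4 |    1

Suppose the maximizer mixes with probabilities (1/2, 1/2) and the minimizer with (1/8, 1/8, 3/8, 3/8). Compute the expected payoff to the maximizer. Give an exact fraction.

Against (1/8, 1/8, 3/8, 3/8), each row's expected payoff is I: 57/8; II: 9/4.
Taking the (1/2, 1/2)-weighted average: (1/2)·(57/8) + (1/2)·(9/4) = 75/16.

75/16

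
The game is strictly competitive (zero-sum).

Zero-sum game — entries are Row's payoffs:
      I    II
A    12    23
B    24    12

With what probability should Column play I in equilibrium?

Row minima are 12 and 12, so Row's maximin is 12; column maxima are 24 and 23, so Column's minimax is 23. These differ, so the equilibrium is in mixed strategies.
Let Column play I with probability q. Row is indifferent when 12q + 23(1−q) = 24q + 12(1−q), giving q = 11/23.

11/23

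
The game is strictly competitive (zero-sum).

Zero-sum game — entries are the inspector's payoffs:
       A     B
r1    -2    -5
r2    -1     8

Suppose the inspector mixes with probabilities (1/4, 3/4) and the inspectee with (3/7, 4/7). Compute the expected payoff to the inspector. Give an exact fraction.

61/28

Against (3/7, 4/7), each row's expected payoff is r1: -26/7; r2: 29/7.
Taking the (1/4, 3/4)-weighted average: (1/4)·(-26/7) + (3/4)·(29/7) = 61/28.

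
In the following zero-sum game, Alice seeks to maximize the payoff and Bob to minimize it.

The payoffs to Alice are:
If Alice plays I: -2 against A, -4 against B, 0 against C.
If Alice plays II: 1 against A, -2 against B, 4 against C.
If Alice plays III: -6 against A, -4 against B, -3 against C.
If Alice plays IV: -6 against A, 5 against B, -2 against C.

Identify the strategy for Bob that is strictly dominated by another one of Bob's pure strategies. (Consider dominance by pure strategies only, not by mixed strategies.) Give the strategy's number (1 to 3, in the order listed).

3

Bob prefers columns that give Alice less. Compare C with A: -2 < 0, 1 < 4, -6 < -3, -6 < -2.
So A strictly dominates C for Bob; C is strictly dominated.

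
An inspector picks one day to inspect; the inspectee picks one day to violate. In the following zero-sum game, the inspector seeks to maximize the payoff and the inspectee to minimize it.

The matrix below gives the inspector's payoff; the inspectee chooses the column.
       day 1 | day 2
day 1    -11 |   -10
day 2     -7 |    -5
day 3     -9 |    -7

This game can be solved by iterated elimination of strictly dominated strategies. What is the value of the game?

-7

Row day 1 is strictly dominated by row day 2 (-7>-11, -5>-10); eliminate day 1.
Column day 2 is strictly dominated by day 1 for the inspectee (-7<-5, -9<-7); eliminate day 2.
Row day 3 is strictly dominated by row day 2 (-7>-9); eliminate day 3.
Only (day 2, day 1) remains, with payoff -7.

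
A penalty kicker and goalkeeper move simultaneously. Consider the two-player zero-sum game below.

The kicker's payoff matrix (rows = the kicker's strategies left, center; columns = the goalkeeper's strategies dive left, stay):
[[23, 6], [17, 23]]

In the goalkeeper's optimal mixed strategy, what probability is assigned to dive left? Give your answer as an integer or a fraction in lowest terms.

Row minima are 6 and 17, so the kicker's maximin is 17; column maxima are 23 and 23, so the goalkeeper's minimax is 23. These differ, so the equilibrium is in mixed strategies.
Let the goalkeeper play dive left with probability q. The kicker is indifferent when 23q + 6(1−q) = 17q + 23(1−q), giving q = 17/23.

17/23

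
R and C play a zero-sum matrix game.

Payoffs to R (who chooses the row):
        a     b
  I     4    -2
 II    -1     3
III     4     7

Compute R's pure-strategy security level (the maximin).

The worst-case payoff for each row is I: -2, II: -1, III: 4.
The best of these is 4.

4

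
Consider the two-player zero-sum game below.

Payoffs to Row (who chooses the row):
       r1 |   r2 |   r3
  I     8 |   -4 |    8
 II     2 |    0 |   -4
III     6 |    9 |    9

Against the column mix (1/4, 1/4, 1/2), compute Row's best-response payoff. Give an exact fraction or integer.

I: (8)·(1/4) + (-4)·(1/4) + (8)·(1/2) = 5.
II: (2)·(1/4) + (0)·(1/4) + (-4)·(1/2) = -3/2.
III: (6)·(1/4) + (9)·(1/4) + (9)·(1/2) = 33/4.
The best pure response is III with expected payoff 33/4.

33/4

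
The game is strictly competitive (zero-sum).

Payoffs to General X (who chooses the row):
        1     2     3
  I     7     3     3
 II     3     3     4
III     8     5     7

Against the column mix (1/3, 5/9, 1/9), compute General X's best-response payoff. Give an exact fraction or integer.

I: (7)·(1/3) + (3)·(5/9) + (3)·(1/9) = 13/3.
II: (3)·(1/3) + (3)·(5/9) + (4)·(1/9) = 28/9.
III: (8)·(1/3) + (5)·(5/9) + (7)·(1/9) = 56/9.
The best pure response is III with expected payoff 56/9.

56/9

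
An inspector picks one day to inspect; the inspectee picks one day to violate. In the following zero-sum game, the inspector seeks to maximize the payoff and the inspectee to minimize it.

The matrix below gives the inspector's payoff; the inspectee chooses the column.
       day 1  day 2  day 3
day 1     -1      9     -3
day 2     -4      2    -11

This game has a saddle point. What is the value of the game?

Row minima: -3, -11 → the inspector's maximin is -3.
Column maxima: -1, 9, -3 → the inspectee's minimax is -3.
They coincide at (day 1, day 3), so the value is -3.

-3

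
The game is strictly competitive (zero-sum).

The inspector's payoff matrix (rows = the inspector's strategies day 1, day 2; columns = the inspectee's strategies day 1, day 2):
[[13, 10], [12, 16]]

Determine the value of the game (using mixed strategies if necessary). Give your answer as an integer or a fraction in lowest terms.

88/7

Row minima are 10 and 12, so the inspector's maximin is 12; column maxima are 13 and 16, so the inspectee's minimax is 13. These differ, so the equilibrium is in mixed strategies.
Let the inspector play day 1 with probability p. The inspectee is indifferent when 13p + 12(1−p) = 10p + 16(1−p), giving p = 4/7.
Let the inspectee play day 1 with probability q. The inspector is indifferent when 13q + 10(1−q) = 12q + 16(1−q), giving q = 6/7.
The value is 13·(6/7) + (10)·(1/7) = 88/7.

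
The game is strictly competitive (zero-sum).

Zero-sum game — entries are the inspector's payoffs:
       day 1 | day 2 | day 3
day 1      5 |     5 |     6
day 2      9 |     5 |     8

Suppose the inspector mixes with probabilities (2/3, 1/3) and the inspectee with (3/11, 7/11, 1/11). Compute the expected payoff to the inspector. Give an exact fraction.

182/33

Against (3/11, 7/11, 1/11), each row's expected payoff is day 1: 56/11; day 2: 70/11.
Taking the (2/3, 1/3)-weighted average: (2/3)·(56/11) + (1/3)·(70/11) = 182/33.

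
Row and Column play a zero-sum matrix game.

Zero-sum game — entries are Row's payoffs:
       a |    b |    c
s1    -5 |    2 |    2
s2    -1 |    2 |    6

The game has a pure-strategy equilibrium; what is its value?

Row minima: -5, -1 → Row's maximin is -1.
Column maxima: -1, 2, 6 → Column's minimax is -1.
They coincide at (s2, a), so the value is -1.

-1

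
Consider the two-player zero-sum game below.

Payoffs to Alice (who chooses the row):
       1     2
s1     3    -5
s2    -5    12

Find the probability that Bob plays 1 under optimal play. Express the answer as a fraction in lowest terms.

17/25

Row minima are -5 and -5, so Alice's maximin is -5; column maxima are 3 and 12, so Bob's minimax is 3. These differ, so the equilibrium is in mixed strategies.
Let Bob play 1 with probability q. Alice is indifferent when 3q − 5(1−q) = −5q + 12(1−q), giving q = 17/25.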